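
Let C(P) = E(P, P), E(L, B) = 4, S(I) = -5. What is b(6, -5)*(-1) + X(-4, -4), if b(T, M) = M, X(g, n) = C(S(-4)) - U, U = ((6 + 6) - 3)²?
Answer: -72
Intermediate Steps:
U = 81 (U = (12 - 3)² = 9² = 81)
C(P) = 4
X(g, n) = -77 (X(g, n) = 4 - 1*81 = 4 - 81 = -77)
b(6, -5)*(-1) + X(-4, -4) = -5*(-1) - 77 = 5 - 77 = -72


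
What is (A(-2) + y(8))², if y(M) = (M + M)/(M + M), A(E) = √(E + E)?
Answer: -3 + 4*I ≈ -3.0 + 4.0*I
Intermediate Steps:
A(E) = √2*√E (A(E) = √(2*E) = √2*√E)
y(M) = 1 (y(M) = (2*M)/((2*M)) = (2*M)*(1/(2*M)) = 1)
(A(-2) + y(8))² = (√2*√(-2) + 1)² = (√2*(I*√2) + 1)² = (2*I + 1)² = (1 + 2*I)²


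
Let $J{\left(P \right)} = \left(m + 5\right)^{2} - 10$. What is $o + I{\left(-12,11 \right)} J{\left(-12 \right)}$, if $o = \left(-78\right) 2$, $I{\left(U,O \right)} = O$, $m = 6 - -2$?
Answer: $1593$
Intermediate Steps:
$m = 8$ ($m = 6 + 2 = 8$)
$o = -156$
$J{\left(P \right)} = 159$ ($J{\left(P \right)} = \left(8 + 5\right)^{2} - 10 = 13^{2} - 10 = 169 - 10 = 159$)
$o + I{\left(-12,11 \right)} J{\left(-12 \right)} = -156 + 11 \cdot 159 = -156 + 1749 = 1593$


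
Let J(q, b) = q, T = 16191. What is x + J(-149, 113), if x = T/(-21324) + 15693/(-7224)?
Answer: -650117865/4279016 ≈ -151.93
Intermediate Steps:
x = -12544481/4279016 (x = 16191/(-21324) + 15693/(-7224) = 16191*(-1/21324) + 15693*(-1/7224) = -5397/7108 - 5231/2408 = -12544481/4279016 ≈ -2.9316)
x + J(-149, 113) = -12544481/4279016 - 149 = -650117865/4279016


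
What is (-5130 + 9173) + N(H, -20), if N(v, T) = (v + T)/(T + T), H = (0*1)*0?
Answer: 8087/2 ≈ 4043.5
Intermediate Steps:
H = 0 (H = 0*0 = 0)
N(v, T) = (T + v)/(2*T) (N(v, T) = (T + v)/((2*T)) = (T + v)*(1/(2*T)) = (T + v)/(2*T))
(-5130 + 9173) + N(H, -20) = (-5130 + 9173) + (½)*(-20 + 0)/(-20) = 4043 + (½)*(-1/20)*(-20) = 4043 + ½ = 8087/2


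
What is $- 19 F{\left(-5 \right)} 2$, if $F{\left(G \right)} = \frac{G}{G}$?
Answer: $-38$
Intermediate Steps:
$F{\left(G \right)} = 1$
$- 19 F{\left(-5 \right)} 2 = \left(-19\right) 1 \cdot 2 = \left(-19\right) 2 = -38$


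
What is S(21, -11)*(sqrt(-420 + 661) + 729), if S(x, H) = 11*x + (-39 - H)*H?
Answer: 392931 + 539*sqrt(241) ≈ 4.0130e+5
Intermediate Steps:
S(x, H) = 11*x + H*(-39 - H)
S(21, -11)*(sqrt(-420 + 661) + 729) = (-1*(-11)**2 - 39*(-11) + 11*21)*(sqrt(-420 + 661) + 729) = (-1*121 + 429 + 231)*(sqrt(241) + 729) = (-121 + 429 + 231)*(729 + sqrt(241)) = 539*(729 + sqrt(241)) = 392931 + 539*sqrt(241)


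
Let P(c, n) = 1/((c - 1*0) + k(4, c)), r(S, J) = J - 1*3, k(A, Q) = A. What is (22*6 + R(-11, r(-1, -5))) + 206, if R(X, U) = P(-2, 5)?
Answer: 677/2 ≈ 338.50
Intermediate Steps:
r(S, J) = -3 + J (r(S, J) = J - 3 = -3 + J)
P(c, n) = 1/(4 + c) (P(c, n) = 1/((c - 1*0) + 4) = 1/((c + 0) + 4) = 1/(c + 4) = 1/(4 + c))
R(X, U) = ½ (R(X, U) = 1/(4 - 2) = 1/2 = ½)
(22*6 + R(-11, r(-1, -5))) + 206 = (22*6 + ½) + 206 = (132 + ½) + 206 = 265/2 + 206 = 677/2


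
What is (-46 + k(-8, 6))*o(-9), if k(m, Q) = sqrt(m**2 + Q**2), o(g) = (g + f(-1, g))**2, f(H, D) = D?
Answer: -11664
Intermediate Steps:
o(g) = 4*g**2 (o(g) = (g + g)**2 = (2*g)**2 = 4*g**2)
k(m, Q) = sqrt(Q**2 + m**2)
(-46 + k(-8, 6))*o(-9) = (-46 + sqrt(6**2 + (-8)**2))*(4*(-9)**2) = (-46 + sqrt(36 + 64))*(4*81) = (-46 + sqrt(100))*324 = (-46 + 10)*324 = -36*324 = -11664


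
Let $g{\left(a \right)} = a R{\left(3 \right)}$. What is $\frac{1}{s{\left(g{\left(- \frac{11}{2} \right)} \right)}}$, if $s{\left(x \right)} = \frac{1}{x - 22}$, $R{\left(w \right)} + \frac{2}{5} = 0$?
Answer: $- \frac{99}{5} \approx -19.8$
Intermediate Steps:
$R{\left(w \right)} = - \frac{2}{5}$ ($R{\left(w \right)} = - \frac{2}{5} + 0 = - \frac{2}{5}$)
$g{\left(a \right)} = - \frac{2 a}{5}$ ($g{\left(a \right)} = a \left(- \frac{2}{5}\right) = - \frac{2 a}{5}$)
$s{\left(x \right)} = \frac{1}{-22 + x}$
$\frac{1}{s{\left(g{\left(- \frac{11}{2} \right)} \right)}} = \frac{1}{\frac{1}{-22 - \frac{2 \left(- \frac{11}{2}\right)}{5}}} = \frac{1}{\frac{1}{-22 - \frac{2 \left(\left(-11\right) \frac{1}{2}\right)}{5}}} = \frac{1}{\frac{1}{-22 - - \frac{11}{5}}} = \frac{1}{\frac{1}{-22 + \frac{11}{5}}} = \frac{1}{\frac{1}{- \frac{99}{5}}} = \frac{1}{- \frac{5}{99}} = - \frac{99}{5}$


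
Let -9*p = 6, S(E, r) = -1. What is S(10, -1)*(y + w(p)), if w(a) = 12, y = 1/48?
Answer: -577/48 ≈ -12.021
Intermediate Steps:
y = 1/48 ≈ 0.020833
p = -2/3 (p = -1/9*6 = -2/3 ≈ -0.66667)
S(10, -1)*(y + w(p)) = -(1/48 + 12) = -1*577/48 = -577/48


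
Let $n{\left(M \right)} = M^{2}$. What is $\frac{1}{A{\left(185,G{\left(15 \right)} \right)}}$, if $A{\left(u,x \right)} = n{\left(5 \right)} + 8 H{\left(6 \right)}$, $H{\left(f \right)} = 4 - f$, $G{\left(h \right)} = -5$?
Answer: $\frac{1}{9} \approx 0.11111$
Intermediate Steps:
$A{\left(u,x \right)} = 9$ ($A{\left(u,x \right)} = 5^{2} + 8 \left(4 - 6\right) = 25 + 8 \left(4 - 6\right) = 25 + 8 \left(-2\right) = 25 - 16 = 9$)
$\frac{1}{A{\left(185,G{\left(15 \right)} \right)}} = \frac{1}{9}$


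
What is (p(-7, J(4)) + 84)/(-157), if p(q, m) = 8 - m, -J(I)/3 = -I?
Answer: -80/157 ≈ -0.50955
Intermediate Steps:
J(I) = 3*I (J(I) = -(-3)*I = 3*I)
(p(-7, J(4)) + 84)/(-157) = ((8 - 3*4) + 84)/(-157) = -((8 - 1*12) + 84)/157 = -((8 - 12) + 84)/157 = -(-4 + 84)/157 = -1/157*80 = -80/157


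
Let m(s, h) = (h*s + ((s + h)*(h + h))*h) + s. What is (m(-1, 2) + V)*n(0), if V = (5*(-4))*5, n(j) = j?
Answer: 0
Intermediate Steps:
m(s, h) = s + h*s + 2*h²*(h + s) (m(s, h) = (h*s + ((h + s)*(2*h))*h) + s = (h*s + (2*h*(h + s))*h) + s = (h*s + 2*h²*(h + s)) + s = s + h*s + 2*h²*(h + s))
V = -100 (V = -20*5 = -100)
(m(-1, 2) + V)*n(0) = ((-1 + 2*2³ + 2*(-1) + 2*(-1)*2²) - 100)*0 = ((-1 + 2*8 - 2 + 2*(-1)*4) - 100)*0 = ((-1 + 16 - 2 - 8) - 100)*0 = (5 - 100)*0 = -95*0 = 0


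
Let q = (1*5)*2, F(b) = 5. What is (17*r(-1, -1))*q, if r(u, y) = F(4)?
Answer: 850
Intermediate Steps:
r(u, y) = 5
q = 10 (q = 5*2 = 10)
(17*r(-1, -1))*q = (17*5)*10 = 85*10 = 850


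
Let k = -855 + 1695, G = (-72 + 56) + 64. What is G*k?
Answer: 40320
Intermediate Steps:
G = 48 (G = -16 + 64 = 48)
k = 840
G*k = 48*840 = 40320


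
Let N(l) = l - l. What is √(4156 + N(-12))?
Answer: 2*√1039 ≈ 64.467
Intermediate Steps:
N(l) = 0
√(4156 + N(-12)) = √(4156 + 0) = √4156 = 2*√1039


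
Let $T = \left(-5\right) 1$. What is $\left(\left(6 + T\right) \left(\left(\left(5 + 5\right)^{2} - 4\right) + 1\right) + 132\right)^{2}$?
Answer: $52441$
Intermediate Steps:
$T = -5$
$\left(\left(6 + T\right) \left(\left(\left(5 + 5\right)^{2} - 4\right) + 1\right) + 132\right)^{2} = \left(\left(6 - 5\right) \left(\left(\left(5 + 5\right)^{2} - 4\right) + 1\right) + 132\right)^{2} = \left(1 \left(\left(10^{2} - 4\right) + 1\right) + 132\right)^{2} = \left(1 \left(\left(100 - 4\right) + 1\right) + 132\right)^{2} = \left(1 \left(96 + 1\right) + 132\right)^{2} = \left(1 \cdot 97 + 132\right)^{2} = \left(97 + 132\right)^{2} = 229^{2} = 52441$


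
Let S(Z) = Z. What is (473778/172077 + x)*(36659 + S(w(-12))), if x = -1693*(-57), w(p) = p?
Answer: 202854293393895/57359 ≈ 3.5366e+9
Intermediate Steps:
x = 96501
(473778/172077 + x)*(36659 + S(w(-12))) = (473778/172077 + 96501)*(36659 - 12) = (473778*(1/172077) + 96501)*36647 = (157926/57359 + 96501)*36647 = (5535358785/57359)*36647 = 202854293393895/57359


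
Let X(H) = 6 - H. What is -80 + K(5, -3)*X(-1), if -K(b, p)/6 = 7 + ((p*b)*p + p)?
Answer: -2138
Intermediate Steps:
K(b, p) = -42 - 6*p - 6*b*p² (K(b, p) = -6*(7 + ((p*b)*p + p)) = -6*(7 + ((b*p)*p + p)) = -6*(7 + (b*p² + p)) = -6*(7 + (p + b*p²)) = -6*(7 + p + b*p²) = -42 - 6*p - 6*b*p²)
-80 + K(5, -3)*X(-1) = -80 + (-42 - 6*(-3) - 6*5*(-3)²)*(6 - 1*(-1)) = -80 + (-42 + 18 - 6*5*9)*(6 + 1) = -80 + (-42 + 18 - 270)*7 = -80 - 294*7 = -80 - 2058 = -2138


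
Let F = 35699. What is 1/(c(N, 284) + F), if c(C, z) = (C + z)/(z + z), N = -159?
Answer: 568/20277157 ≈ 2.8012e-5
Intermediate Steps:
c(C, z) = (C + z)/(2*z) (c(C, z) = (C + z)/((2*z)) = (C + z)*(1/(2*z)) = (C + z)/(2*z))
1/(c(N, 284) + F) = 1/((1/2)*(-159 + 284)/284 + 35699) = 1/((1/2)*(1/284)*125 + 35699) = 1/(125/568 + 35699) = 1/(20277157/568) = 568/20277157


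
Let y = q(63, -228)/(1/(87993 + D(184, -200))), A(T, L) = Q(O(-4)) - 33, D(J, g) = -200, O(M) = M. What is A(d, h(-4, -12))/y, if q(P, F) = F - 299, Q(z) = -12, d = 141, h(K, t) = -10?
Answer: 45/46266911 ≈ 9.7262e-7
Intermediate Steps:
q(P, F) = -299 + F
A(T, L) = -45 (A(T, L) = -12 - 33 = -45)
y = -46266911 (y = (-299 - 228)/(1/(87993 - 200)) = -527/(1/87793) = -527/1/87793 = -527*87793 = -46266911)
A(d, h(-4, -12))/y = -45/(-46266911) = -45*(-1/46266911) = 45/46266911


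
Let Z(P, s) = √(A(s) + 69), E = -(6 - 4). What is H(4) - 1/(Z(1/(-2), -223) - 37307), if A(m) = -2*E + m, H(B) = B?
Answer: 5567286903/1391812399 + 5*I*√6/1391812399 ≈ 4.0 + 8.7996e-9*I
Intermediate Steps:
E = -2 (E = -1*2 = -2)
A(m) = 4 + m (A(m) = -2*(-2) + m = 4 + m)
Z(P, s) = √(73 + s) (Z(P, s) = √((4 + s) + 69) = √(73 + s))
H(4) - 1/(Z(1/(-2), -223) - 37307) = 4 - 1/(√(73 - 223) - 37307) = 4 - 1/(√(-150) - 37307) = 4 - 1/(5*I*√6 - 37307) = 4 - 1/(-37307 + 5*I*√6)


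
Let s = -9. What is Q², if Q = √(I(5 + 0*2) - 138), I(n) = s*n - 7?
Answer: -190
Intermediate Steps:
I(n) = -7 - 9*n (I(n) = -9*n - 7 = -7 - 9*n)
Q = I*√190 (Q = √((-7 - 9*(5 + 0*2)) - 138) = √((-7 - 9*(5 + 0)) - 138) = √((-7 - 9*5) - 138) = √((-7 - 45) - 138) = √(-52 - 138) = √(-190) = I*√190 ≈ 13.784*I)
Q² = (I*√190)² = -190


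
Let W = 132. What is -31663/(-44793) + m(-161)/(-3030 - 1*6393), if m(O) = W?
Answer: 10831399/15632757 ≈ 0.69287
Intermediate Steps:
m(O) = 132
-31663/(-44793) + m(-161)/(-3030 - 1*6393) = -31663/(-44793) + 132/(-3030 - 1*6393) = -31663*(-1/44793) + 132/(-3030 - 6393) = 31663/44793 + 132/(-9423) = 31663/44793 + 132*(-1/9423) = 31663/44793 - 44/3141 = 10831399/15632757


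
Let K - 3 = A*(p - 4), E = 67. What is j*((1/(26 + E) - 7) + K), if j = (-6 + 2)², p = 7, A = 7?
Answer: 25312/93 ≈ 272.17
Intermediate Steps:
K = 24 (K = 3 + 7*(7 - 4) = 3 + 7*3 = 3 + 21 = 24)
j = 16 (j = (-4)² = 16)
j*((1/(26 + E) - 7) + K) = 16*((1/(26 + 67) - 7) + 24) = 16*((1/93 - 7) + 24) = 16*(-650/93 + 24) = 16*(1582/93) = 25312/93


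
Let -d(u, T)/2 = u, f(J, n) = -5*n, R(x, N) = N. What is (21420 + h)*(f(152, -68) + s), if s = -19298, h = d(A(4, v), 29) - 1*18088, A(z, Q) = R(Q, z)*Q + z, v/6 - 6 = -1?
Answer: -58466472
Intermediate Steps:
v = 30 (v = 36 + 6*(-1) = 36 - 6 = 30)
A(z, Q) = z + Q*z (A(z, Q) = z*Q + z = Q*z + z = z + Q*z)
d(u, T) = -2*u
h = -18336 (h = -8*(1 + 30) - 1*18088 = -8*31 - 18088 = -2*124 - 18088 = -248 - 18088 = -18336)
(21420 + h)*(f(152, -68) + s) = (21420 - 18336)*(-5*(-68) - 19298) = 3084*(340 - 19298) = 3084*(-18958) = -58466472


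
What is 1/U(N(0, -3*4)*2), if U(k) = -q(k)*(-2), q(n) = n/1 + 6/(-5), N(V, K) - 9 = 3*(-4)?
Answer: -5/72 ≈ -0.069444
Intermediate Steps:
N(V, K) = -3 (N(V, K) = 9 + 3*(-4) = 9 - 12 = -3)
q(n) = -6/5 + n (q(n) = n*1 + 6*(-1/5) = n - 6/5 = -6/5 + n)
U(k) = -12/5 + 2*k (U(k) = -(-6/5 + k)*(-2) = -(12/5 - 2*k) = -12/5 + 2*k)
1/U(N(0, -3*4)*2) = 1/(-12/5 + 2*(-3*2)) = 1/(-12/5 + 2*(-6)) = 1/(-12/5 - 12) = 1/(-72/5) = -5/72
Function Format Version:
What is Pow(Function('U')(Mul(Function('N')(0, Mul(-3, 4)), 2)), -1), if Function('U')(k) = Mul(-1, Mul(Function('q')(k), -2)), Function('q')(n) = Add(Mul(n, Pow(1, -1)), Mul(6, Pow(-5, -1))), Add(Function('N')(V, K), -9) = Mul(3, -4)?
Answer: Rational(-5, 72) ≈ -0.069444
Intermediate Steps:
Function('N')(V, K) = -3 (Function('N')(V, K) = Add(9, Mul(3, -4)) = Add(9, -12) = -3)
Function('q')(n) = Add(Rational(-6, 5), n) (Function('q')(n) = Add(Mul(n, 1), Mul(6, Rational(-1, 5))) = Add(n, Rational(-6, 5)) = Add(Rational(-6, 5), n))
Function('U')(k) = Add(Rational(-12, 5), Mul(2, k)) (Function('U')(k) = Mul(-1, Mul(Add(Rational(-6, 5), k), -2)) = Mul(-1, Add(Rational(12, 5), Mul(-2, k))) = Add(Rational(-12, 5), Mul(2, k)))
Pow(Function('U')(Mul(Function('N')(0, Mul(-3, 4)), 2)), -1) = Pow(Add(Rational(-12, 5), Mul(2, Mul(-3, 2))), -1) = Pow(Add(Rational(-12, 5), Mul(2, -6)), -1) = Pow(Add(Rational(-12, 5), -12), -1) = Pow(Rational(-72, 5), -1) = Rational(-5, 72)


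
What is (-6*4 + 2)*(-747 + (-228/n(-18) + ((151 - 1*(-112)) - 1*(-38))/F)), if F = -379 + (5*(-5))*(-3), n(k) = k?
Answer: 7376765/456 ≈ 16177.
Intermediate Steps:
F = -304 (F = -379 - 25*(-3) = -379 + 75 = -304)
(-6*4 + 2)*(-747 + (-228/n(-18) + ((151 - 1*(-112)) - 1*(-38))/F)) = (-6*4 + 2)*(-747 + (-228/(-18) + ((151 - 1*(-112)) - 1*(-38))/(-304))) = (-24 + 2)*(-747 + (-228*(-1/18) + ((151 + 112) + 38)*(-1/304))) = -22*(-747 + (38/3 + (263 + 38)*(-1/304))) = -22*(-747 + (38/3 + 301*(-1/304))) = -22*(-747 + (38/3 - 301/304)) = -22*(-747 + 10649/912) = -22*(-670615/912) = 7376765/456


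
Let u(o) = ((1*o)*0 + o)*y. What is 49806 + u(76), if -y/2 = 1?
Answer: 49654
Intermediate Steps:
y = -2 (y = -2*1 = -2)
u(o) = -2*o (u(o) = ((1*o)*0 + o)*(-2) = (o*0 + o)*(-2) = (0 + o)*(-2) = o*(-2) = -2*o)
49806 + u(76) = 49806 - 2*76 = 49806 - 152 = 49654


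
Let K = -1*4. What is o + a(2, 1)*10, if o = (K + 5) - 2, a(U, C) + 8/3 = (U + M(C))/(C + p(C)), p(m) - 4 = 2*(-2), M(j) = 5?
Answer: 127/3 ≈ 42.333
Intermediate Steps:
p(m) = 0 (p(m) = 4 + 2*(-2) = 4 - 4 = 0)
K = -4
a(U, C) = -8/3 + (5 + U)/C (a(U, C) = -8/3 + (U + 5)/(C + 0) = -8/3 + (5 + U)/C)
o = -1 (o = (-4 + 5) - 2 = 1 - 2 = -1)
o + a(2, 1)*10 = -1 + ((5 + 2 - 8/3*1)/1)*10 = -1 + (1*(5 + 2 - 8/3))*10 = -1 + (1*(13/3))*10 = -1 + (13/3)*10 = -1 + 130/3 = 127/3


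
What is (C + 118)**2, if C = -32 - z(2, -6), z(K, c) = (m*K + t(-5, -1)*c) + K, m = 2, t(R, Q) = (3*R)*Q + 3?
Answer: 35344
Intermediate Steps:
t(R, Q) = 3 + 3*Q*R (t(R, Q) = 3*Q*R + 3 = 3 + 3*Q*R)
z(K, c) = 3*K + 18*c (z(K, c) = (2*K + (3 + 3*(-1)*(-5))*c) + K = (2*K + (3 + 15)*c) + K = (2*K + 18*c) + K = 3*K + 18*c)
C = 70 (C = -32 - (3*2 + 18*(-6)) = -32 - (6 - 108) = -32 - 1*(-102) = -32 + 102 = 70)
(C + 118)**2 = (70 + 118)**2 = 188**2 = 35344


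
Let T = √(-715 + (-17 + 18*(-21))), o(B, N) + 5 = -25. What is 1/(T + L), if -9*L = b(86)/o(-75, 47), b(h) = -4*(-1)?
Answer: 135/10114877 - 18225*I*√1110/20229754 ≈ 1.3347e-5 - 0.030015*I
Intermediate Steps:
b(h) = 4
o(B, N) = -30 (o(B, N) = -5 - 25 = -30)
T = I*√1110 (T = √(-715 + (-17 - 378)) = √(-715 - 395) = √(-1110) = I*√1110 ≈ 33.317*I)
L = 2/135 (L = -4/(9*(-30)) = -4*(-1)/(9*30) = -⅑*(-2/15) = 2/135 ≈ 0.014815)
1/(T + L) = 1/(I*√1110 + 2/135) = 1/(2/135 + I*√1110)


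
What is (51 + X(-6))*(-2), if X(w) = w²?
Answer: -174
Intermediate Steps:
(51 + X(-6))*(-2) = (51 + (-6)²)*(-2) = (51 + 36)*(-2) = 87*(-2) = -174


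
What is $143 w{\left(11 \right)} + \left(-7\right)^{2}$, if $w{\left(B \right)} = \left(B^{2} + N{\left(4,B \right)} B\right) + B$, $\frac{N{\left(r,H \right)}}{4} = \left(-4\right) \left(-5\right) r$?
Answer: $522285$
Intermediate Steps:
$N{\left(r,H \right)} = 80 r$ ($N{\left(r,H \right)} = 4 \left(-4\right) \left(-5\right) r = 4 \cdot 20 r = 80 r$)
$w{\left(B \right)} = B^{2} + 321 B$ ($w{\left(B \right)} = \left(B^{2} + 80 \cdot 4 B\right) + B = \left(B^{2} + 320 B\right) + B = B^{2} + 321 B$)
$143 w{\left(11 \right)} + \left(-7\right)^{2} = 143 \cdot 11 \left(321 + 11\right) + \left(-7\right)^{2} = 143 \cdot 11 \cdot 332 + 49 = 143 \cdot 3652 + 49 = 522236 + 49 = 522285$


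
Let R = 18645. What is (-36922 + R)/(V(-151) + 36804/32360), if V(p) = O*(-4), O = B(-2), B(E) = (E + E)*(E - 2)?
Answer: 147860930/508559 ≈ 290.75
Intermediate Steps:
B(E) = 2*E*(-2 + E) (B(E) = (2*E)*(-2 + E) = 2*E*(-2 + E))
O = 16 (O = 2*(-2)*(-2 - 2) = 2*(-2)*(-4) = 16)
V(p) = -64 (V(p) = 16*(-4) = -64)
(-36922 + R)/(V(-151) + 36804/32360) = (-36922 + 18645)/(-64 + 36804/32360) = -18277/(-64 + 36804*(1/32360)) = -18277/(-64 + 9201/8090) = -18277/(-508559/8090) = -18277*(-8090/508559) = 147860930/508559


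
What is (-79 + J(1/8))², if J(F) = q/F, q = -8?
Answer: 20449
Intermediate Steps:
J(F) = -8/F
(-79 + J(1/8))² = (-79 - 8/(1/8))² = (-79 - 8/⅛)² = (-79 - 8*8)² = (-79 - 64)² = (-143)² = 20449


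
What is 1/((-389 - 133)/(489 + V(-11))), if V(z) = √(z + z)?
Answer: -163/174 - I*√22/522 ≈ -0.93678 - 0.0089855*I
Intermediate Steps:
V(z) = √2*√z (V(z) = √(2*z) = √2*√z)
1/((-389 - 133)/(489 + V(-11))) = 1/((-389 - 133)/(489 + √2*√(-11))) = 1/(-522/(489 + √2*(I*√11))) = 1/(-522/(489 + I*√22)) = -163/174 - I*√22/522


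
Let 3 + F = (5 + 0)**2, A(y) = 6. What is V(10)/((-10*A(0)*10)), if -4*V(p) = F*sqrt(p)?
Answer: 11*sqrt(10)/1200 ≈ 0.028988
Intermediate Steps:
F = 22 (F = -3 + (5 + 0)**2 = -3 + 5**2 = -3 + 25 = 22)
V(p) = -11*sqrt(p)/2
V(10)/((-10*A(0)*10)) = (-11*sqrt(10)/2)/((-10*6*10)) = (-11*sqrt(10)/2)/((-60*10)) = -11*sqrt(10)/2/(-600) = -11*sqrt(10)/2*(-1/600) = 11*sqrt(10)/1200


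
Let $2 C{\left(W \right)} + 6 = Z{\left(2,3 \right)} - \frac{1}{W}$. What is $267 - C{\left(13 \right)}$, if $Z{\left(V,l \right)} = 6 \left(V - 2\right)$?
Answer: $\frac{7021}{26} \approx 270.04$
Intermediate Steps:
$Z{\left(V,l \right)} = -12 + 6 V$ ($Z{\left(V,l \right)} = 6 \left(-2 + V\right) = -12 + 6 V$)
$C{\left(W \right)} = -3 - \frac{1}{2 W}$ ($C{\left(W \right)} = -3 + \frac{\left(-12 + 6 \cdot 2\right) - \frac{1}{W}}{2} = -3 + \frac{\left(-12 + 12\right) - \frac{1}{W}}{2} = -3 + \frac{0 - \frac{1}{W}}{2} = -3 + \frac{\left(-1\right) \frac{1}{W}}{2} = -3 - \frac{1}{2 W}$)
$267 - C{\left(13 \right)} = 267 - \left(-3 - \frac{1}{2 \cdot 13}\right) = 267 - \left(-3 - \frac{1}{26}\right) = 267 - - \frac{79}{26} = 267 + \frac{79}{26} = \frac{7021}{26}$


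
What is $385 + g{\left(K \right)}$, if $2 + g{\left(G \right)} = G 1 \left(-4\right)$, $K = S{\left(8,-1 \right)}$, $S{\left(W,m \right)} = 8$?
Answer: $351$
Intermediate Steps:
$K = 8$
$g{\left(G \right)} = -2 - 4 G$ ($g{\left(G \right)} = -2 + G 1 \left(-4\right) = -2 + G \left(-4\right) = -2 - 4 G$)
$385 + g{\left(K \right)} = 385 - 34 = 351$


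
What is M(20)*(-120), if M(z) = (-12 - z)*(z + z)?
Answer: 153600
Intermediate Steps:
M(z) = 2*z*(-12 - z) (M(z) = (-12 - z)*(2*z) = 2*z*(-12 - z))
M(20)*(-120) = -2*20*(12 + 20)*(-120) = -2*20*32*(-120) = -1280*(-120) = 153600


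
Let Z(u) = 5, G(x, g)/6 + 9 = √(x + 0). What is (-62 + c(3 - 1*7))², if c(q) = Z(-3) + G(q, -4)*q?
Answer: 22977 - 15264*I ≈ 22977.0 - 15264.0*I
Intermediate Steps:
G(x, g) = -54 + 6*√x (G(x, g) = -54 + 6*√(x + 0) = -54 + 6*√x)
c(q) = 5 + q*(-54 + 6*√q) (c(q) = 5 + (-54 + 6*√q)*q = 5 + q*(-54 + 6*√q))
(-62 + c(3 - 1*7))² = (-62 + (5 + 6*(3 - 1*7)*(-9 + √(3 - 1*7))))² = (-62 + (5 + 6*(3 - 7)*(-9 + √(3 - 7))))² = (-62 + (5 + 6*(-4)*(-9 + √(-4))))² = (-62 + (5 + 6*(-4)*(-9 + 2*I)))² = (-62 + (5 + (216 - 48*I)))² = (-62 + (221 - 48*I))² = (159 - 48*I)²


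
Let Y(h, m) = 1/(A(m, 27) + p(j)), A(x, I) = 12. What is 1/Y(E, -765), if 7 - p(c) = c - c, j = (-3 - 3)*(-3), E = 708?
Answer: 19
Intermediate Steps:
j = 18 (j = -6*(-3) = 18)
p(c) = 7 (p(c) = 7 - (c - c) = 7 - 1*0 = 7 + 0 = 7)
Y(h, m) = 1/19 (Y(h, m) = 1/(12 + 7) = 1/19)
1/Y(E, -765) = 1/(1/19) = 19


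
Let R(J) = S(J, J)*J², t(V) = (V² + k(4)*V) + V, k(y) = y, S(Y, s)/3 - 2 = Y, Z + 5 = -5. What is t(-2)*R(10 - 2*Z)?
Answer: -518400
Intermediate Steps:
Z = -10 (Z = -5 - 5 = -10)
S(Y, s) = 6 + 3*Y
t(V) = V² + 5*V (t(V) = (V² + 4*V) + V = V² + 5*V)
R(J) = J²*(6 + 3*J) (R(J) = (6 + 3*J)*J² = J²*(6 + 3*J))
t(-2)*R(10 - 2*Z) = (-2*(5 - 2))*(3*(10 - 2*(-10))²*(2 + (10 - 2*(-10)))) = (-2*3)*(3*(10 + 20)²*(2 + (10 + 20))) = -18*30²*(2 + 30) = -18*900*32 = -6*86400 = -518400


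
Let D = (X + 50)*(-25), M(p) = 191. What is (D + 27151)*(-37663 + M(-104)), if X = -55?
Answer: -1022086272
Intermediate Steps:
D = 125 (D = (-55 + 50)*(-25) = -5*(-25) = 125)
(D + 27151)*(-37663 + M(-104)) = (125 + 27151)*(-37663 + 191) = 27276*(-37472) = -1022086272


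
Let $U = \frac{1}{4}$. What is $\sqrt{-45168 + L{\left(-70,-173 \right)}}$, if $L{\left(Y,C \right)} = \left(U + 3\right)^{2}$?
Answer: $\frac{i \sqrt{722519}}{4} \approx 212.5 i$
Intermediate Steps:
$U = \frac{1}{4} \approx 0.25$
$L{\left(Y,C \right)} = \frac{169}{16}$ ($L{\left(Y,C \right)} = \left(\frac{1}{4} + 3\right)^{2} = \left(\frac{13}{4}\right)^{2} = \frac{169}{16}$)
$\sqrt{-45168 + L{\left(-70,-173 \right)}} = \sqrt{-45168 + \frac{169}{16}} = \sqrt{- \frac{722519}{16}} = \frac{i \sqrt{722519}}{4}$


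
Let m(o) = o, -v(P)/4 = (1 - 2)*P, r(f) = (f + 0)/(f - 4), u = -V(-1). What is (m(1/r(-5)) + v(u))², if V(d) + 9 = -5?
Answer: 83521/25 ≈ 3340.8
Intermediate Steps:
V(d) = -14 (V(d) = -9 - 5 = -14)
u = 14 (u = -1*(-14) = 14)
r(f) = f/(-4 + f)
v(P) = 4*P (v(P) = -4*(1 - 2)*P = -(-4)*P = 4*P)
(m(1/r(-5)) + v(u))² = (1/(-5/(-4 - 5)) + 4*14)² = (1/(-5/(-9)) + 56)² = (1/(-5*(-⅑)) + 56)² = (1/(5/9) + 56)² = (1*(9/5) + 56)² = (9/5 + 56)² = (289/5)² = 83521/25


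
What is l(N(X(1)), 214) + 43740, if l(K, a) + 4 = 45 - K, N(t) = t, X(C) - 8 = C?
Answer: 43772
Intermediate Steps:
X(C) = 8 + C
l(K, a) = 41 - K (l(K, a) = -4 + (45 - K) = 41 - K)
l(N(X(1)), 214) + 43740 = (41 - (8 + 1)) + 43740 = (41 - 1*9) + 43740 = (41 - 9) + 43740 = 32 + 43740 = 43772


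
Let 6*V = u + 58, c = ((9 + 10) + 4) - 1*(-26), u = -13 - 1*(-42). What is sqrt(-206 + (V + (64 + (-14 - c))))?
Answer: I*sqrt(762)/2 ≈ 13.802*I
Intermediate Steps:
u = 29 (u = -13 + 42 = 29)
c = 49 (c = (19 + 4) + 26 = 23 + 26 = 49)
V = 29/2 (V = (29 + 58)/6 = (1/6)*87 = 29/2 ≈ 14.500)
sqrt(-206 + (V + (64 + (-14 - c)))) = sqrt(-206 + (29/2 + (64 + (-14 - 1*49)))) = sqrt(-206 + (29/2 + (64 + (-14 - 49)))) = sqrt(-206 + (29/2 + (64 - 63))) = sqrt(-206 + (29/2 + 1)) = sqrt(-206 + 31/2) = sqrt(-381/2) = I*sqrt(762)/2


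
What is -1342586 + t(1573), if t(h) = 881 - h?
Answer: -1343278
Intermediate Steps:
-1342586 + t(1573) = -1342586 + (881 - 1*1573) = -1342586 + (881 - 1573) = -1342586 - 692 = -1343278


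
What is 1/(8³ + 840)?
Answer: 1/1352 ≈ 0.00073965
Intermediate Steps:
1/(8³ + 840) = 1/(512 + 840) = 1/1352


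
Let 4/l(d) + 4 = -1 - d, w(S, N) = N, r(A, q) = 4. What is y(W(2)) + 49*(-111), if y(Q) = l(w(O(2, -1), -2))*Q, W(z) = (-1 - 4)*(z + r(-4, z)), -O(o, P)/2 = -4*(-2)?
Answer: -5399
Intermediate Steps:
O(o, P) = -16 (O(o, P) = -(-8)*(-2) = -2*8 = -16)
l(d) = 4/(-5 - d) (l(d) = 4/(-4 + (-1 - d)) = 4/(-5 - d))
W(z) = -20 - 5*z (W(z) = (-1 - 4)*(z + 4) = -5*(4 + z) = -20 - 5*z)
y(Q) = -4*Q/3 (y(Q) = (-4/(5 - 2))*Q = (-4/3)*Q = (-4*⅓)*Q = -4*Q/3)
y(W(2)) + 49*(-111) = -4*(-20 - 5*2)/3 + 49*(-111) = -4*(-20 - 10)/3 - 5439 = -4/3*(-30) - 5439 = 40 - 5439 = -5399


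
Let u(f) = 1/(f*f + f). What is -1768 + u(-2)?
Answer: -3535/2 ≈ -1767.5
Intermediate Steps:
u(f) = 1/(f + f**2) (u(f) = 1/(f**2 + f) = 1/(f + f**2))
-1768 + u(-2) = -1768 + 1/((-2)*(1 - 2)) = -1768 - 1/2/(-1) = -1768 - 1/2*(-1) = -1768 + 1/2 = -3535/2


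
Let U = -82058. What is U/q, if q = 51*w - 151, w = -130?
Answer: 82058/6781 ≈ 12.101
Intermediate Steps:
q = -6781 (q = 51*(-130) - 151 = -6630 - 151 = -6781)
U/q = -82058/(-6781) = -82058*(-1/6781) = 82058/6781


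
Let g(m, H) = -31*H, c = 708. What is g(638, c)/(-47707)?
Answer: 21948/47707 ≈ 0.46006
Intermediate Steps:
g(638, c)/(-47707) = -31*708/(-47707) = -21948*(-1/47707) = 21948/47707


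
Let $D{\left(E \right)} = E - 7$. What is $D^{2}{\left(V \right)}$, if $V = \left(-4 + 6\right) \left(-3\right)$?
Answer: $169$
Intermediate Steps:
$V = -6$ ($V = 2 \left(-3\right) = -6$)
$D{\left(E \right)} = -7 + E$
$D^{2}{\left(V \right)} = \left(-7 - 6\right)^{2} = \left(-13\right)^{2} = 169$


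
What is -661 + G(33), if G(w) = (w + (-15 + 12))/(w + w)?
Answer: -7266/11 ≈ -660.54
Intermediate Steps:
G(w) = (-3 + w)/(2*w) (G(w) = (w - 3)/((2*w)) = (-3 + w)*(1/(2*w)) = (-3 + w)/(2*w))
-661 + G(33) = -661 + (½)*(-3 + 33)/33 = -661 + (½)*(1/33)*30 = -661 + 5/11 = -7266/11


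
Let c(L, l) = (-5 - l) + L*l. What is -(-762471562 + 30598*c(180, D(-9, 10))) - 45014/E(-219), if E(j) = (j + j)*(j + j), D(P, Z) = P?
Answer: 77880791658953/95922 ≈ 8.1192e+8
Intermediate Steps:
c(L, l) = -5 - l + L*l
E(j) = 4*j² (E(j) = (2*j)*(2*j) = 4*j²)
-(-762471562 + 30598*c(180, D(-9, 10))) - 45014/E(-219) = -30598/(1/((-5 - 1*(-9) + 180*(-9)) - 24919)) - 45014/(4*(-219)²) = -30598/(1/((-5 + 9 - 1620) - 24919)) - 45014/(4*47961) = -30598/(1/(-1616 - 24919)) - 45014/191844 = -30598/(1/(-26535)) - 45014*1/191844 = -30598/(-1/26535) - 22507/95922 = -30598*(-26535) - 22507/95922 = 811917930 - 22507/95922 = 77880791658953/95922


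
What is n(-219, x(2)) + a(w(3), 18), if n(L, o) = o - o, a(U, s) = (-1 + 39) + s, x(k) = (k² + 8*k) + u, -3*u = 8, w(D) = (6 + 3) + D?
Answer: 56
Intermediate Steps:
w(D) = 9 + D
u = -8/3 (u = -⅓*8 = -8/3 ≈ -2.6667)
x(k) = -8/3 + k² + 8*k (x(k) = (k² + 8*k) - 8/3 = -8/3 + k² + 8*k)
a(U, s) = 38 + s
n(L, o) = 0
n(-219, x(2)) + a(w(3), 18) = 0 + (38 + 18) = 0 + 56 = 56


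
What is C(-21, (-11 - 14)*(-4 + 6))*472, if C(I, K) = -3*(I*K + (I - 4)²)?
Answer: -2371800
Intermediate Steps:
C(I, K) = -3*(-4 + I)² - 3*I*K (C(I, K) = -3*(I*K + (-4 + I)²) = -3*((-4 + I)² + I*K) = -3*(-4 + I)² - 3*I*K)
C(-21, (-11 - 14)*(-4 + 6))*472 = (-3*(-4 - 21)² - 3*(-21)*(-11 - 14)*(-4 + 6))*472 = (-3*(-25)² - 3*(-21)*(-25*2))*472 = (-3*625 - 3*(-21)*(-50))*472 = (-1875 - 3150)*472 = -5025*472 = -2371800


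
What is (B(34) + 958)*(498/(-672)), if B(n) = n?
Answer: -5146/7 ≈ -735.14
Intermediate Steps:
(B(34) + 958)*(498/(-672)) = (34 + 958)*(498/(-672)) = 992*(498*(-1/672)) = 992*(-83/112) = -5146/7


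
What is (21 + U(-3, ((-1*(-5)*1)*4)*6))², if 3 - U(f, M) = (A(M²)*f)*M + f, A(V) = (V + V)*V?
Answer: 22290251128702156800729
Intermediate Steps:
A(V) = 2*V² (A(V) = (2*V)*V = 2*V²)
U(f, M) = 3 - f - 2*f*M⁵ (U(f, M) = 3 - (((2*(M²)²)*f)*M + f) = 3 - (((2*M⁴)*f)*M + f) = 3 - ((2*f*M⁴)*M + f) = 3 - (2*f*M⁵ + f) = 3 - (f + 2*f*M⁵) = 3 + (-f - 2*f*M⁵) = 3 - f - 2*f*M⁵)
(21 + U(-3, ((-1*(-5)*1)*4)*6))² = (21 + (3 - 1*(-3) - 2*(-3)*(((-1*(-5)*1)*4)*6)⁵))² = (21 + (3 + 3 - 2*(-3)*(((5*1)*4)*6)⁵))² = (21 + (3 + 3 - 2*(-3)*((5*4)*6)⁵))² = (21 + (3 + 3 - 2*(-3)*(20*6)⁵))² = (21 + (3 + 3 - 2*(-3)*120⁵))² = (21 + (3 + 3 - 2*(-3)*24883200000))² = (21 + (3 + 3 + 149299200000))² = (21 + 149299200006)² = 149299200027² = 22290251128702156800729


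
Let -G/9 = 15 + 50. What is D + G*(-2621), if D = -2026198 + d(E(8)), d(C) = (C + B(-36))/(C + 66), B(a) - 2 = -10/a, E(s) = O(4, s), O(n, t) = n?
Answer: -621070267/1260 ≈ -4.9291e+5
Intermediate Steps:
G = -585 (G = -9*(15 + 50) = -9*65 = -585)
E(s) = 4
B(a) = 2 - 10/a
d(C) = (41/18 + C)/(66 + C) (d(C) = (C + (2 - 10/(-36)))/(C + 66) = (C + (2 - 10*(-1/36)))/(66 + C) = (C + (2 + 5/18))/(66 + C) = (C + 41/18)/(66 + C) = (41/18 + C)/(66 + C))
D = -2553009367/1260 (D = -2026198 + (41/18 + 4)/(66 + 4) = -2026198 + (113/18)/70 = -2026198 + (1/70)*(113/18) = -2026198 + 113/1260 = -2553009367/1260 ≈ -2.0262e+6)
D + G*(-2621) = -2553009367/1260 - 585*(-2621) = -2553009367/1260 + 1533285 = -621070267/1260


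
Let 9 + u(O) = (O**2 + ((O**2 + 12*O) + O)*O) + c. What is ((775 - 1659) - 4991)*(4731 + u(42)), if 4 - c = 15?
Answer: -608033125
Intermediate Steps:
c = -11 (c = 4 - 1*15 = 4 - 15 = -11)
u(O) = -20 + O**2 + O*(O**2 + 13*O) (u(O) = -9 + ((O**2 + ((O**2 + 12*O) + O)*O) - 11) = -9 + ((O**2 + (O**2 + 13*O)*O) - 11) = -9 + ((O**2 + O*(O**2 + 13*O)) - 11) = -9 + (-11 + O**2 + O*(O**2 + 13*O)) = -20 + O**2 + O*(O**2 + 13*O))
((775 - 1659) - 4991)*(4731 + u(42)) = ((775 - 1659) - 4991)*(4731 + (-20 + 42**3 + 14*42**2)) = (-884 - 4991)*(4731 + (-20 + 74088 + 14*1764)) = -5875*(4731 + (-20 + 74088 + 24696)) = -5875*(4731 + 98764) = -5875*103495 = -608033125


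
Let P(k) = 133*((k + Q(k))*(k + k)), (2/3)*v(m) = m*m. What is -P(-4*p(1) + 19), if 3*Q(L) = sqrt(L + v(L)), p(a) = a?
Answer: -59850 - 665*sqrt(1410) ≈ -84821.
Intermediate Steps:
v(m) = 3*m**2/2 (v(m) = 3*(m*m)/2 = 3*m**2/2)
Q(L) = sqrt(L + 3*L**2/2)/3
P(k) = 266*k*(k + sqrt(2)*sqrt(k*(2 + 3*k))/6) (P(k) = 133*((k + sqrt(2)*sqrt(k*(2 + 3*k))/6)*(k + k)) = 133*((k + sqrt(2)*sqrt(k*(2 + 3*k))/6)*(2*k)) = 133*(2*k*(k + sqrt(2)*sqrt(k*(2 + 3*k))/6)) = 266*k*(k + sqrt(2)*sqrt(k*(2 + 3*k))/6))
-P(-4*p(1) + 19) = -133*(-4*1 + 19)*(6*(-4*1 + 19) + sqrt(2)*sqrt((-4*1 + 19)*(2 + 3*(-4*1 + 19))))/3 = -133*(-4 + 19)*(6*(-4 + 19) + sqrt(2)*sqrt((-4 + 19)*(2 + 3*(-4 + 19))))/3 = -133*15*(6*15 + sqrt(2)*sqrt(15*(2 + 3*15)))/3 = -133*15*(90 + sqrt(2)*sqrt(15*(2 + 45)))/3 = -133*15*(90 + sqrt(2)*sqrt(15*47))/3 = -133*15*(90 + sqrt(2)*sqrt(705))/3 = -133*15*(90 + sqrt(1410))/3 = -(59850 + 665*sqrt(1410)) = -59850 - 665*sqrt(1410)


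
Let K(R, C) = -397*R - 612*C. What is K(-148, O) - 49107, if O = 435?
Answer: -256571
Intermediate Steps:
K(R, C) = -612*C - 397*R
K(-148, O) - 49107 = (-612*435 - 397*(-148)) - 49107 = (-266220 + 58756) - 49107 = -207464 - 49107 = -256571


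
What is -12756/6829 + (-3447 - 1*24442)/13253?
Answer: -359509249/90504737 ≈ -3.9723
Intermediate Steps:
-12756/6829 + (-3447 - 1*24442)/13253 = -12756*1/6829 + (-3447 - 24442)*(1/13253) = -12756/6829 - 27889*1/13253 = -12756/6829 - 27889/13253 = -359509249/90504737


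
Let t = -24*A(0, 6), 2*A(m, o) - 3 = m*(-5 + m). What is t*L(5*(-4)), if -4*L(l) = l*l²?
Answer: -72000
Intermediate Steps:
L(l) = -l³/4 (L(l) = -l*l²/4 = -l³/4)
A(m, o) = 3/2 + m*(-5 + m)/2 (A(m, o) = 3/2 + (m*(-5 + m))/2 = 3/2 + m*(-5 + m)/2)
t = -36 (t = -24*(3/2 + (½)*0² - 5/2*0) = -24*(3/2 + (½)*0 + 0) = -24*(3/2 + 0 + 0) = -24*3/2 = -36)
t*L(5*(-4)) = -(-9)*(5*(-4))³ = -(-9)*(-20)³ = -(-9)*(-8000) = -36*2000 = -72000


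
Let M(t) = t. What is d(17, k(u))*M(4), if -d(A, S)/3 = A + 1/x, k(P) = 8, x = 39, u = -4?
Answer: -2656/13 ≈ -204.31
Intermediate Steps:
d(A, S) = -1/13 - 3*A (d(A, S) = -3*(A + 1/39) = -3*(1/39 + A) = -1/13 - 3*A)
d(17, k(u))*M(4) = (-1/13 - 3*17)*4 = (-1/13 - 51)*4 = -664/13*4 = -2656/13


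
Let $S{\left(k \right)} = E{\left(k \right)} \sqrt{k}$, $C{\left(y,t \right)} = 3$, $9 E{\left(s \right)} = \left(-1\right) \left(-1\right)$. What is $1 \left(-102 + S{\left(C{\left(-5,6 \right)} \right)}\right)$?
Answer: $-102 + \frac{\sqrt{3}}{9} \approx -101.81$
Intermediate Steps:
$E{\left(s \right)} = \frac{1}{9}$ ($E{\left(s \right)} = \frac{\left(-1\right) \left(-1\right)}{9} = \frac{1}{9} \cdot 1 = \frac{1}{9}$)
$S{\left(k \right)} = \frac{\sqrt{k}}{9}$
$1 \left(-102 + S{\left(C{\left(-5,6 \right)} \right)}\right) = 1 \left(-102 + \frac{\sqrt{3}}{9}\right) = -102 + \frac{\sqrt{3}}{9}$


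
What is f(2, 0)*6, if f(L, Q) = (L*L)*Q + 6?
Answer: 36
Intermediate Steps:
f(L, Q) = 6 + Q*L² (f(L, Q) = L²*Q + 6 = Q*L² + 6 = 6 + Q*L²)
f(2, 0)*6 = (6 + 0*2²)*6 = (6 + 0*4)*6 = (6 + 0)*6 = 6*6 = 36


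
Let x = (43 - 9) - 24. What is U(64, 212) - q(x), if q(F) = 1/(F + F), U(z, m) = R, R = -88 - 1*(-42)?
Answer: -921/20 ≈ -46.050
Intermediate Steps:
R = -46 (R = -88 + 42 = -46)
U(z, m) = -46
x = 10 (x = 34 - 24 = 10)
q(F) = 1/(2*F)
U(64, 212) - q(x) = -46 - 1/(2*10) = -46 - 1*1/20 = -46 - 1/20 = -921/20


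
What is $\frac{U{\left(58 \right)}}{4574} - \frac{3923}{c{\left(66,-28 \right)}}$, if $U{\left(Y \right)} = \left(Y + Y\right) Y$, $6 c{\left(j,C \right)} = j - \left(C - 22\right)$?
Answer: $- \frac{26720591}{132646} \approx -201.44$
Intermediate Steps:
$c{\left(j,C \right)} = \frac{11}{3} - \frac{C}{6} + \frac{j}{6}$ ($c{\left(j,C \right)} = \frac{j - \left(C - 22\right)}{6} = \frac{j - \left(-22 + C\right)}{6} = \frac{22 + j - C}{6} = \frac{11}{3} - \frac{C}{6} + \frac{j}{6}$)
$U{\left(Y \right)} = 2 Y^{2}$ ($U{\left(Y \right)} = 2 Y Y = 2 Y^{2}$)
$\frac{U{\left(58 \right)}}{4574} - \frac{3923}{c{\left(66,-28 \right)}} = \frac{2 \cdot 58^{2}}{4574} - \frac{3923}{\frac{11}{3} - - \frac{14}{3} + \frac{1}{6} \cdot 66} = 2 \cdot 3364 \cdot \frac{1}{4574} - \frac{3923}{\frac{11}{3} + \frac{14}{3} + 11} = 6728 \cdot \frac{1}{4574} - \frac{3923}{\frac{58}{3}} = \frac{3364}{2287} - \frac{11769}{58} = - \frac{26720591}{132646}$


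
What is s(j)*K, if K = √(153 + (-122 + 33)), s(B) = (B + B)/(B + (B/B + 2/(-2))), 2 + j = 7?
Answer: 16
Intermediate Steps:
j = 5 (j = -2 + 7 = 5)
s(B) = 2 (s(B) = (2*B)/(B + (1 + 2*(-½))) = (2*B)/(B + (1 - 1)) = (2*B)/(B + 0) = (2*B)/B = 2)
K = 8 (K = √(153 - 89) = √64 = 8)
s(j)*K = 2*8 = 16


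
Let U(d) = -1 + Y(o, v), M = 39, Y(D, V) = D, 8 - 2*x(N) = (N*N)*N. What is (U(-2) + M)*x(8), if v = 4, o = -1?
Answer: -9324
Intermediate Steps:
x(N) = 4 - N**3/2 (x(N) = 4 - N*N*N/2 = 4 - N**2*N/2 = 4 - N**3/2)
U(d) = -2 (U(d) = -1 - 1 = -2)
(U(-2) + M)*x(8) = (-2 + 39)*(4 - 1/2*8**3) = 37*(4 - 1/2*512) = 37*(4 - 256) = 37*(-252) = -9324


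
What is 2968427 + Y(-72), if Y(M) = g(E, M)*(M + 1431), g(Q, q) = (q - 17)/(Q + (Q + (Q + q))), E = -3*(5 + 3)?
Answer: 47508271/16 ≈ 2.9693e+6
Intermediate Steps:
E = -24 (E = -3*8 = -24)
g(Q, q) = (-17 + q)/(q + 3*Q) (g(Q, q) = (-17 + q)/(Q + (q + 2*Q)) = (-17 + q)/(q + 3*Q))
Y(M) = (-17 + M)*(1431 + M)/(-72 + M) (Y(M) = ((-17 + M)/(M + 3*(-24)))*(M + 1431) = ((-17 + M)/(M - 72))*(1431 + M) = ((-17 + M)/(-72 + M))*(1431 + M) = (-17 + M)*(1431 + M)/(-72 + M))
2968427 + Y(-72) = 2968427 + (-17 - 72)*(1431 - 72)/(-72 - 72) = 2968427 - 89*1359/(-144) = 2968427 - 1/144*(-89)*1359 = 2968427 + 13439/16 = 47508271/16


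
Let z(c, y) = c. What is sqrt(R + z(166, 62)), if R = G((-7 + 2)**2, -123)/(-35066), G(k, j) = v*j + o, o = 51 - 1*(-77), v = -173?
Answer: sqrt(203366985234)/35066 ≈ 12.860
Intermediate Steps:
o = 128 (o = 51 + 77 = 128)
G(k, j) = 128 - 173*j (G(k, j) = -173*j + 128 = 128 - 173*j)
R = -21407/35066 (R = (128 - 173*(-123))/(-35066) = (128 + 21279)*(-1/35066) = 21407*(-1/35066) = -21407/35066 ≈ -0.61048)
sqrt(R + z(166, 62)) = sqrt(-21407/35066 + 166) = sqrt(5799549/35066) = sqrt(203366985234)/35066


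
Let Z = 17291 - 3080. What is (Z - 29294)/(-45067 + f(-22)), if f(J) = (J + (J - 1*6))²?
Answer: 15083/42567 ≈ 0.35434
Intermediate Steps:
f(J) = (-6 + 2*J)² (f(J) = (J + (J - 6))² = (J + (-6 + J))² = (-6 + 2*J)²)
Z = 14211
(Z - 29294)/(-45067 + f(-22)) = (14211 - 29294)/(-45067 + 4*(-3 - 22)²) = -15083/(-45067 + 4*(-25)²) = -15083/(-45067 + 4*625) = -15083/(-45067 + 2500) = -15083/(-42567) = -15083*(-1/42567) = 15083/42567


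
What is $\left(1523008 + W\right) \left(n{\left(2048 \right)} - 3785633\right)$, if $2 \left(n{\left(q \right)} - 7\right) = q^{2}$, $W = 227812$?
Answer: $-2956214048680$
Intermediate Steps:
$n{\left(q \right)} = 7 + \frac{q^{2}}{2}$
$\left(1523008 + W\right) \left(n{\left(2048 \right)} - 3785633\right) = \left(1523008 + 227812\right) \left(\left(7 + \frac{2048^{2}}{2}\right) - 3785633\right) = 1750820 \left(\left(7 + \frac{1}{2} \cdot 4194304\right) - 3785633\right) = 1750820 \left(\left(7 + 2097152\right) - 3785633\right) = 1750820 \left(2097159 - 3785633\right) = 1750820 \left(-1688474\right) = -2956214048680$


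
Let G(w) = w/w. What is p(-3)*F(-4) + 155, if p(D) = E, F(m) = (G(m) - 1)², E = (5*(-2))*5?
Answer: 155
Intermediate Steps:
G(w) = 1
E = -50 (E = -10*5 = -50)
F(m) = 0 (F(m) = (1 - 1)² = 0² = 0)
p(D) = -50
p(-3)*F(-4) + 155 = -50*0 + 155 = 0 + 155 = 155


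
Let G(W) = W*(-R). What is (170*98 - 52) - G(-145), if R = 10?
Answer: 15158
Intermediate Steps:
G(W) = -10*W (G(W) = W*(-1*10) = W*(-10) = -10*W)
(170*98 - 52) - G(-145) = (170*98 - 52) - (-10)*(-145) = (16660 - 52) - 1*1450 = 16608 - 1450 = 15158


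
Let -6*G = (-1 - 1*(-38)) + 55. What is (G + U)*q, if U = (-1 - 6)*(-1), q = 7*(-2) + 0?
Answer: 350/3 ≈ 116.67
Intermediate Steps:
G = -46/3 (G = -((-1 - 1*(-38)) + 55)/6 = -((-1 + 38) + 55)/6 = -(37 + 55)/6 = -⅙*92 = -46/3 ≈ -15.333)
q = -14 (q = -14 + 0 = -14)
U = 7 (U = -7*(-1) = 7)
(G + U)*q = (-46/3 + 7)*(-14) = -25/3*(-14) = 350/3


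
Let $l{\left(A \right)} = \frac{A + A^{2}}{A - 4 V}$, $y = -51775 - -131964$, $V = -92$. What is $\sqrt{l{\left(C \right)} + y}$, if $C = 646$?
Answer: $\frac{2 \sqrt{30648603}}{39} \approx 283.9$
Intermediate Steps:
$y = 80189$ ($y = -51775 + 131964 = 80189$)
$l{\left(A \right)} = \frac{A + A^{2}}{368 + A}$ ($l{\left(A \right)} = \frac{A + A^{2}}{A - -368} = \frac{A + A^{2}}{A + 368} = \frac{A + A^{2}}{368 + A}$)
$\sqrt{l{\left(C \right)} + y} = \sqrt{\frac{646 \left(1 + 646\right)}{368 + 646} + 80189} = \sqrt{646 \cdot \frac{1}{1014} \cdot 647 + 80189} = \sqrt{\frac{208981}{507} + 80189} = \sqrt{\frac{40864804}{507}} = \frac{2 \sqrt{30648603}}{39}$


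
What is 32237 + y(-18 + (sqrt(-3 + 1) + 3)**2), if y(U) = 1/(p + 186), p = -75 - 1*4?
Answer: 3449360/107 ≈ 32237.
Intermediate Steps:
p = -79 (p = -75 - 4 = -79)
y(U) = 1/107 (y(U) = 1/(-79 + 186) = 1/107)
32237 + y(-18 + (sqrt(-3 + 1) + 3)**2) = 32237 + 1/107 = 3449360/107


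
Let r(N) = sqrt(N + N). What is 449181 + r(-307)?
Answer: 449181 + I*sqrt(614) ≈ 4.4918e+5 + 24.779*I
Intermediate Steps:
r(N) = sqrt(2)*sqrt(N) (r(N) = sqrt(2*N) = sqrt(2)*sqrt(N))
449181 + r(-307) = 449181 + sqrt(2)*sqrt(-307) = 449181 + sqrt(2)*(I*sqrt(307)) = 449181 + I*sqrt(614)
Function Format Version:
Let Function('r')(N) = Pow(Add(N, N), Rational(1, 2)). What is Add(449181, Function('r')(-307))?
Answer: Add(449181, Mul(I, Pow(614, Rational(1, 2)))) ≈ Add(4.4918e+5, Mul(24.779, I))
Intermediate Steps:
Function('r')(N) = Mul(Pow(2, Rational(1, 2)), Pow(N, Rational(1, 2))) (Function('r')(N) = Pow(Mul(2, N), Rational(1, 2)) = Mul(Pow(2, Rational(1, 2)), Pow(N, Rational(1, 2))))
Add(449181, Function('r')(-307)) = Add(449181, Mul(Pow(2, Rational(1, 2)), Pow(-307, Rational(1, 2)))) = Add(449181, Mul(Pow(2, Rational(1, 2)), Mul(I, Pow(307, Rational(1, 2))))) = Add(449181, Mul(I, Pow(614, Rational(1, 2))))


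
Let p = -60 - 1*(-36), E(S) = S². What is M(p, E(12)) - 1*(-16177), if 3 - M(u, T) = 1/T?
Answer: 2329919/144 ≈ 16180.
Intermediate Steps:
p = -24 (p = -60 + 36 = -24)
M(u, T) = 3 - 1/T
M(p, E(12)) - 1*(-16177) = (3 - 1/(12²)) - 1*(-16177) = (3 - 1/144) + 16177 = 431/144 + 16177 = 2329919/144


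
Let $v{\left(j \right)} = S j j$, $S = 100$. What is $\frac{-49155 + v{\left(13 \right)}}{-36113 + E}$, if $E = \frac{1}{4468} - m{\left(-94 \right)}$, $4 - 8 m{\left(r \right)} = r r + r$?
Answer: $\frac{14411534}{15647271} \approx 0.92103$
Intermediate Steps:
$m{\left(r \right)} = \frac{1}{2} - \frac{r}{8} - \frac{r^{2}}{8}$ ($m{\left(r \right)} = \frac{1}{2} - \frac{r r + r}{8} = \frac{1}{2} - \frac{r^{2} + r}{8} = \frac{1}{2} - \frac{r + r^{2}}{8} = \frac{1}{2} - \left(\frac{r}{8} + \frac{r^{2}}{8}\right) = \frac{1}{2} - \frac{r}{8} - \frac{r^{2}}{8}$)
$v{\left(j \right)} = 100 j^{2}$ ($v{\left(j \right)} = 100 j j = 100 j^{2}$)
$E = \frac{2440087}{2234}$ ($E = \frac{1}{4468} - \left(\frac{1}{2} - - \frac{47}{4} - \frac{\left(-94\right)^{2}}{8}\right) = \frac{1}{4468} - \left(\frac{1}{2} + \frac{47}{4} - \frac{2209}{2}\right) = \frac{1}{4468} - - \frac{4369}{4} = \frac{1}{4468} + \frac{4369}{4} = \frac{2440087}{2234} \approx 1092.3$)
$\frac{-49155 + v{\left(13 \right)}}{-36113 + E} = \frac{-49155 + 100 \cdot 13^{2}}{-36113 + \frac{2440087}{2234}} = \frac{-49155 + 100 \cdot 169}{- \frac{78236355}{2234}} = \left(-49155 + 16900\right) \left(- \frac{2234}{78236355}\right) = \left(-32255\right) \left(- \frac{2234}{78236355}\right) = \frac{14411534}{15647271}$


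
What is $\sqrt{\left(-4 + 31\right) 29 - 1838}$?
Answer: $i \sqrt{1055} \approx 32.481 i$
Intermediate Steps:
$\sqrt{\left(-4 + 31\right) 29 - 1838} = \sqrt{27 \cdot 29 - 1838} = \sqrt{783 - 1838} = \sqrt{-1055} = i \sqrt{1055}$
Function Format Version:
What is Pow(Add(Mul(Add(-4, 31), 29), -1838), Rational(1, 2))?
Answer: Mul(I, Pow(1055, Rational(1, 2))) ≈ Mul(32.481, I)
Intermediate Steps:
Pow(Add(Mul(Add(-4, 31), 29), -1838), Rational(1, 2)) = Pow(Add(Mul(27, 29), -1838), Rational(1, 2)) = Pow(Add(783, -1838), Rational(1, 2)) = Pow(-1055, Rational(1, 2)) = Mul(I, Pow(1055, Rational(1, 2)))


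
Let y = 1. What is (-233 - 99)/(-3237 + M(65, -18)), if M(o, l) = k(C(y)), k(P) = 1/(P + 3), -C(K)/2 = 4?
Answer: 830/8093 ≈ 0.10256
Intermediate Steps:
C(K) = -8 (C(K) = -2*4 = -8)
k(P) = 1/(3 + P)
M(o, l) = -⅕ (M(o, l) = 1/(3 - 8) = 1/(-5) = -⅕)
(-233 - 99)/(-3237 + M(65, -18)) = (-233 - 99)/(-3237 - ⅕) = -332/(-16186/5) = -332*(-5/16186) = 830/8093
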